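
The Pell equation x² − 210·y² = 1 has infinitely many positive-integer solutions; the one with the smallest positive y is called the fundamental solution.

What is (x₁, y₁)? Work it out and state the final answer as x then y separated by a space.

29 2

√210 → a₀=14, period (2,28); ℓ=2 even so k=1
step 0: (14, 1)  from 14·(1,0) + (0,1)
step 1: (29, 2)  from 2·(14,1) + (1,0)
(x₁, y₁) = (29, 2);  29² − 210·2² = 1 ✓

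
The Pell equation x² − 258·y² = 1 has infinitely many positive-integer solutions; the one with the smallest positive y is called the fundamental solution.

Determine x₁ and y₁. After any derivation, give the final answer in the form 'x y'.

[16; 16,32] for √258; ℓ=2 ⇒ convergent index 1
a_0=16:  p_0=16·1+0=16,  q_0=16·0+1=1
a_1=16:  p_1=16·16+1=257,  q_1=16·1+0=16
fundamental: x₁=257, y₁=16  (since 66049 − 258·256 = 1)

257 16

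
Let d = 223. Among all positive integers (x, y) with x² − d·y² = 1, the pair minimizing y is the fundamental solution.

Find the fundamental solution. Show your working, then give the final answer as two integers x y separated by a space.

224 15

√223 → a₀=14, period (1,13,1,28); ℓ=4 even so k=3
a_0=14:  p_0=14·1+0=14,  q_0=14·0+1=1
a_1=1:  p_1=1·14+1=15,  q_1=1·1+0=1
a_2=13:  p_2=13·15+14=209,  q_2=13·1+1=14
a_3=1:  p_3=1·209+15=224,  q_3=1·14+1=15
(x₁, y₁) = (224, 15);  224² − 223·15² = 1 ✓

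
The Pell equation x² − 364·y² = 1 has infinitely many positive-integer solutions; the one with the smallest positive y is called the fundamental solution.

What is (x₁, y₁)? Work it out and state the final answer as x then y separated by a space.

4954951 259710

[19; 12,1,2,3,1,8,1,3,2,1,12,38] for √364; ℓ=12 ⇒ convergent index 11
a_0=19:  p_0=19·1+0=19,  q_0=19·0+1=1
a_1=12:  p_1=12·19+1=229,  q_1=12·1+0=12
a_2=1:  p_2=1·229+19=248,  q_2=1·12+1=13
…
a_5=1:  p_5=1·2423+725=3148,  q_5=1·127+38=165
…
a_9=2:  p_9=2·119872+30755=270499,  q_9=2·6283+1612=14178
a_10=1:  p_10=1·270499+119872=390371,  q_10=1·14178+6283=20461
a_11=12:  p_11=12·390371+270499=4954951,  q_11=12·20461+14178=259710
fundamental: x₁=4954951, y₁=259710  (since 24551539412401 − 364·67449284100 = 1)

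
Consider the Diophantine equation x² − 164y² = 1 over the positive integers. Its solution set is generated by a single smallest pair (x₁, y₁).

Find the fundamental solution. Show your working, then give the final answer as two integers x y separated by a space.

2049 160

[12; 1,4,6,4,1,24] for √164; ℓ=6 ⇒ convergent index 5
a_0=12:  p_0=12·1+0=12,  q_0=12·0+1=1
a_1=1:  p_1=1·12+1=13,  q_1=1·1+0=1
a_2=4:  p_2=4·13+12=64,  q_2=4·1+1=5
a_3=6:  p_3=6·64+13=397,  q_3=6·5+1=31
a_4=4:  p_4=4·397+64=1652,  q_4=4·31+5=129
a_5=1:  p_5=1·1652+397=2049,  q_5=1·129+31=160
→ (2049, 160).  Check: 2049²=4198401, 164·160²=4198400, difference 1.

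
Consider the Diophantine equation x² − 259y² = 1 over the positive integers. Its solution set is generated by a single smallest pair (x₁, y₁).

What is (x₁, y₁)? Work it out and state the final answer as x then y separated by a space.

847225 52644

d=259: √d = [16; 10,1,2,3,4,3,2,1,10,32] (ℓ=10, even), read p_9/q_9
step 0: (16, 1)  from 16·(1,0) + (0,1)
…
step 2: (177, 11)  from 1·(161,10) + (16,1)
…
step 4: (1722, 107)  from 3·(515,32) + (177,11)
…
step 7: (55265, 3434)  from 2·(23931,1487) + (7403,460)
step 8: (79196, 4921)  from 1·(55265,3434) + (23931,1487)
step 9: (847225, 52644)  from 10·(79196,4921) + (55265,3434)
fundamental: x₁=847225, y₁=52644  (since 717790200625 − 259·2771390736 = 1)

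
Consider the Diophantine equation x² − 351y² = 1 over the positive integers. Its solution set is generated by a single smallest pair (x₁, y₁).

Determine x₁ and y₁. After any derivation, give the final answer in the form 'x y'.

√351 → a₀=18, period (1,2,1,3,2,2,2,3,1,2,1,36); ℓ=12 even so k=11
i=0: a=18 ⇒ p=18, q=1
i=1: a=1 ⇒ p=19, q=1
…
i=3: a=1 ⇒ p=75, q=4
…
i=6: a=2 ⇒ p=1555, q=83
…
i=8: a=3 ⇒ p=12796, q=683
…
i=10: a=2 ⇒ p=45882, q=2449
i=11: a=1 ⇒ p=62425, q=3332
→ (62425, 3332).  Check: 62425²=3896880625, 351·3332²=3896880624, difference 1.

62425 3332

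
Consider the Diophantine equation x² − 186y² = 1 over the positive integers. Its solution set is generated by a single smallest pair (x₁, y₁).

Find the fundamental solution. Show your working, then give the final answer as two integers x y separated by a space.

7501 550

d=186: √d = [13; 1,1,1,3,4,3,1,1,1,26] (ℓ=10, even), read p_9/q_9
i=0: a=13 ⇒ p=13, q=1
i=1: a=1 ⇒ p=14, q=1
…
i=4: a=3 ⇒ p=150, q=11
i=5: a=4 ⇒ p=641, q=47
i=6: a=3 ⇒ p=2073, q=152
i=7: a=1 ⇒ p=2714, q=199
i=8: a=1 ⇒ p=4787, q=351
i=9: a=1 ⇒ p=7501, q=550
→ (7501, 550).  Check: 7501²=56265001, 186·550²=56265000, difference 1.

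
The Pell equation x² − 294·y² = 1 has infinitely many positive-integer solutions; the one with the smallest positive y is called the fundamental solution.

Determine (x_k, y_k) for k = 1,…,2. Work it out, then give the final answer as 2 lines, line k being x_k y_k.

d=294: √d = [17; 6,1,4,1,6,34] (ℓ=6, even), read p_5/q_5
a_0=17:  p_0=17·1+0=17,  q_0=17·0+1=1
…
a_2=1:  p_2=1·103+17=120,  q_2=1·6+1=7
…
a_4=1:  p_4=1·583+120=703,  q_4=1·34+7=41
a_5=6:  p_5=6·703+583=4801,  q_5=6·41+34=280
fundamental: x₁=4801, y₁=280  (since 23049601 − 294·78400 = 1)
(x_2, y_2) = (4801·4801 + 294·280·280, 4801·280 + 280·4801) = (46099201, 2688560)

4801 280
46099201 2688560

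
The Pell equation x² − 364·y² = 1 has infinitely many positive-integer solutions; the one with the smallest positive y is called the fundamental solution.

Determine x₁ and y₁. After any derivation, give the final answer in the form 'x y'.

√364 = [19; 12,1,2,3,1,8,1,3,2,1,12,38, …], period ℓ=12 (even) → k=11
a_0=19:  p_0=19·1+0=19,  q_0=19·0+1=1
a_1=12:  p_1=12·19+1=229,  q_1=12·1+0=12
a_2=1:  p_2=1·229+19=248,  q_2=1·12+1=13
a_3=2:  p_3=2·248+229=725,  q_3=2·13+12=38
a_4=3:  p_4=3·725+248=2423,  q_4=3·38+13=127
a_5=1:  p_5=1·2423+725=3148,  q_5=1·127+38=165
a_6=8:  p_6=8·3148+2423=27607,  q_6=8·165+127=1447
…
a_8=3:  p_8=3·30755+27607=119872,  q_8=3·1612+1447=6283
a_9=2:  p_9=2·119872+30755=270499,  q_9=2·6283+1612=14178
a_10=1:  p_10=1·270499+119872=390371,  q_10=1·14178+6283=20461
a_11=12:  p_11=12·390371+270499=4954951,  q_11=12·20461+14178=259710
→ (4954951, 259710).  Check: 4954951²=24551539412401, 364·259710²=24551539412400, difference 1.

4954951 259710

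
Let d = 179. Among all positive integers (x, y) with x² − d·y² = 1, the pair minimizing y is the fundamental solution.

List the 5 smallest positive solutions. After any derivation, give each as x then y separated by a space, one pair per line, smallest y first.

[13; 2,1,1,1,3,…,1,2,26] for √179; ℓ=14 ⇒ convergent index 13
a_0=13:  p_0=13·1+0=13,  q_0=13·0+1=1
a_1=2:  p_1=2·13+1=27,  q_1=2·1+0=2
a_2=1:  p_2=1·27+13=40,  q_2=1·2+1=3
a_3=1:  p_3=1·40+27=67,  q_3=1·3+2=5
…
a_10=1:  p_10=1·438125+137042=575167,  q_10=1·32747+10243=42990
…
a_12=1:  p_12=1·1013292+575167=1588459,  q_12=1·75737+42990=118727
a_13=2:  p_13=2·1588459+1013292=4190210,  q_13=2·118727+75737=313191
fundamental: x₁=4190210, y₁=313191  (since 17557859844100 − 179·98088602481 = 1)
n=2: (4190210,313191)∘(4190210,313191) = (4190210·4190210+179·313191·313191, 4190210·313191+313191·4190210) = (35115719688199,2624672120220)
n=3: (35115719688199,2624672120220)∘(4190210,313191) = (4190210·35115719688199+179·313191·2624672120220, 4190210·2624672120220+313191·35115719688199) = (294284479589372473370,21995854729733779209)
n=4: (294284479589372473370,21995854729733779209)∘(4190210,313191) = (4190210·294284479589372473370+179·313191·21995854729733779209, 4190210·21995854729733779209+313191·294284479589372473370) = (2466227538440333747559727201,184334500894152933286567560)
n=5: (2466227538440333747559727201,184334500894152933286567560)∘(4190210,313191) = (4190210·2466227538440333747559727201+179·313191·184334500894152933286567560, 4190210·184334500894152933286567560+313191·2466227538440333747559727201) = (20668022587695847460244899657331050,1544800537983355129318686777395991)

4190210 313191
35115719688199 2624672120220
294284479589372473370 21995854729733779209
2466227538440333747559727201 184334500894152933286567560
20668022587695847460244899657331050 1544800537983355129318686777395991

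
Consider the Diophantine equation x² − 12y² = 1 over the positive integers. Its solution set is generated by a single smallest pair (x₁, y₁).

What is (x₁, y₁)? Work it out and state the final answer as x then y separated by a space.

d=12: √d = [3; 2,6] (ℓ=2, even), read p_1/q_1
k=0  a_k=3  p_k/q_k = 3/1
k=1  a_k=2  p_k/q_k = 7/2
(x₁, y₁) = (7, 2);  7² − 12·2² = 1 ✓

7 2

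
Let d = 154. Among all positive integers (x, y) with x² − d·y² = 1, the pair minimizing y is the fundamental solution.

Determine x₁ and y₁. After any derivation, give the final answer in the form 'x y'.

21295 1716

√154 → a₀=12, period (2,2,3,1,2,1,3,2,2,24); ℓ=10 even so k=9
i=0: a=12 ⇒ p=12, q=1
…
i=3: a=3 ⇒ p=211, q=17
i=4: a=1 ⇒ p=273, q=22
i=5: a=2 ⇒ p=757, q=61
…
i=8: a=2 ⇒ p=8724, q=703
i=9: a=2 ⇒ p=21295, q=1716
→ (21295, 1716).  Check: 21295²=453477025, 154·1716²=453477024, difference 1.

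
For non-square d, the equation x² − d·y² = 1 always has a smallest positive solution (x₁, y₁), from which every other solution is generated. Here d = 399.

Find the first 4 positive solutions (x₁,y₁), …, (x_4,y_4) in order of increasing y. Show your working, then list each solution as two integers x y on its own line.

20 1
799 40
31940 1599
1276801 63920

√399 = [19; 1,38, …], period ℓ=2 (even) → k=1
i=0: a=19 ⇒ p=19, q=1
i=1: a=1 ⇒ p=20, q=1
(x₁, y₁) = (20, 1);  20² − 399·1² = 1 ✓
(x_2, y_2) = (20·20 + 399·1·1, 20·1 + 1·20) = (799, 40)
(x_3, y_3) = (20·799 + 399·1·40, 20·40 + 1·799) = (31940, 1599)
(x_4, y_4) = (20·31940 + 399·1·1599, 20·1599 + 1·31940) = (1276801, 63920)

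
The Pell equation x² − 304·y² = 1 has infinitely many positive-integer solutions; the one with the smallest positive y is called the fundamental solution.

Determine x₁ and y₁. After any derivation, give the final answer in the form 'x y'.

√304 → a₀=17, period (2,3,2,1,1,1,1,1,2,3,2,34); ℓ=12 even so k=11
k=0  a_k=17  p_k/q_k = 17/1
…
k=2  a_k=3  p_k/q_k = 122/7
k=3  a_k=2  p_k/q_k = 279/16
k=4  a_k=1  p_k/q_k = 401/23
k=5  a_k=1  p_k/q_k = 680/39
k=6  a_k=1  p_k/q_k = 1081/62
k=7  a_k=1  p_k/q_k = 1761/101
k=8  a_k=1  p_k/q_k = 2842/163
…
k=10  a_k=3  p_k/q_k = 25177/1444
k=11  a_k=2  p_k/q_k = 57799/3315
(x₁, y₁) = (57799, 3315);  57799² − 304·3315² = 1 ✓

57799 3315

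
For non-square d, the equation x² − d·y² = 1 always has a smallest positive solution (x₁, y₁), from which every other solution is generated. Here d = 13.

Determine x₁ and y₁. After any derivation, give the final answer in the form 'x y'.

[3; 1,1,1,1,6] for √13; ℓ=5 ⇒ convergent index 9
step 0: (3, 1)  from 3·(1,0) + (0,1)
step 1: (4, 1)  from 1·(3,1) + (1,0)
…
step 4: (18, 5)  from 1·(11,3) + (7,2)
…
step 8: (393, 109)  from 1·(256,71) + (137,38)
step 9: (649, 180)  from 1·(393,109) + (256,71)
→ (649, 180).  Check: 649²=421201, 13·180²=421200, difference 1.

649 180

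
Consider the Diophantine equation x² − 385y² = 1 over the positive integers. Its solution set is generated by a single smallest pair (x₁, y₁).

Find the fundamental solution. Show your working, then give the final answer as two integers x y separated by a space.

d=385: √d = [19; 1,1,1,1,1,…,1,1,38] (ℓ=16, even), read p_15/q_15
a_0=19:  p_0=19·1+0=19,  q_0=19·0+1=1
…
a_4=1:  p_4=1·59+39=98,  q_4=1·3+2=5
a_5=1:  p_5=1·98+59=157,  q_5=1·5+3=8
a_6=3:  p_6=3·157+98=569,  q_6=3·8+5=29
…
a_8=2:  p_8=2·726+569=2021,  q_8=2·37+29=103
…
a_11=1:  p_11=1·10262+2747=13009,  q_11=1·523+140=663
…
a_14=1:  p_14=1·36280+23271=59551,  q_14=1·1849+1186=3035
a_15=1:  p_15=1·59551+36280=95831,  q_15=1·3035+1849=4884
fundamental: x₁=95831, y₁=4884  (since 9183580561 − 385·23853456 = 1)

95831 4884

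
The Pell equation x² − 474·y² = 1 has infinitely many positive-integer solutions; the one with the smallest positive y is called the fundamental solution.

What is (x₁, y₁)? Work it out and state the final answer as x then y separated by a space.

193549 8890

√474 = [21; 1,3,2,1,1,…,3,1,42, …], period ℓ=14 (even) → k=13
step 0: (21, 1)  from 21·(1,0) + (0,1)
…
step 2: (87, 4)  from 3·(22,1) + (21,1)
step 3: (196, 9)  from 2·(87,4) + (22,1)
step 4: (283, 13)  from 1·(196,9) + (87,4)
…
step 6: (762, 35)  from 1·(479,22) + (283,13)
…
step 8: (5813, 267)  from 1·(5051,232) + (762,35)
…
step 12: (149331, 6859)  from 3·(44218,2031) + (16677,766)
step 13: (193549, 8890)  from 1·(149331,6859) + (44218,2031)
fundamental: x₁=193549, y₁=8890  (since 37461215401 − 474·79032100 = 1)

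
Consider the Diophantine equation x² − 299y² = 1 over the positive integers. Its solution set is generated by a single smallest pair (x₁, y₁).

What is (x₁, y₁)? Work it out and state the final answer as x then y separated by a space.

415 24

√299 = [17; 3,2,3,34, …], period ℓ=4 (even) → k=3
step 0: (17, 1)  from 17·(1,0) + (0,1)
…
step 2: (121, 7)  from 2·(52,3) + (17,1)
step 3: (415, 24)  from 3·(121,7) + (52,3)
→ (415, 24).  Check: 415²=172225, 299·24²=172224, difference 1.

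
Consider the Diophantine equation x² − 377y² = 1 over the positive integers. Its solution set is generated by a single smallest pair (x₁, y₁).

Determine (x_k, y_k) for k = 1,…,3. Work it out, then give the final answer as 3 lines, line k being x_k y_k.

233 12
108577 5592
50596649 2605860

√377 → a₀=19, period (2,2,2,38); ℓ=4 even so k=3
step 0: (19, 1)  from 19·(1,0) + (0,1)
step 1: (39, 2)  from 2·(19,1) + (1,0)
step 2: (97, 5)  from 2·(39,2) + (19,1)
step 3: (233, 12)  from 2·(97,5) + (39,2)
(x₁, y₁) = (233, 12);  233² − 377·12² = 1 ✓
(233+12√377)^2 = 108577 + 5592√377
(233+12√377)^3 = 50596649 + 2605860√377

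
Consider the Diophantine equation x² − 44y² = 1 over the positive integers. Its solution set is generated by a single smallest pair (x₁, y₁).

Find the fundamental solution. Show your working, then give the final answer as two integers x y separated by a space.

199 30

√44 → a₀=6, period (1,1,1,2,1,1,1,12); ℓ=8 even so k=7
i=0: a=6 ⇒ p=6, q=1
i=1: a=1 ⇒ p=7, q=1
i=2: a=1 ⇒ p=13, q=2
i=3: a=1 ⇒ p=20, q=3
…
i=5: a=1 ⇒ p=73, q=11
i=6: a=1 ⇒ p=126, q=19
i=7: a=1 ⇒ p=199, q=30
→ (199, 30).  Check: 199²=39601, 44·30²=39600, difference 1.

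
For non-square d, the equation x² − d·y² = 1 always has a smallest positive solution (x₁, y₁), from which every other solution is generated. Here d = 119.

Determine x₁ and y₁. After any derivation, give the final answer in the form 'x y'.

[10; 1,9,1,20] for √119; ℓ=4 ⇒ convergent index 3
i=0: a=10 ⇒ p=10, q=1
…
i=2: a=9 ⇒ p=109, q=10
i=3: a=1 ⇒ p=120, q=11
→ (120, 11).  Check: 120²=14400, 119·11²=14399, difference 1.

120 11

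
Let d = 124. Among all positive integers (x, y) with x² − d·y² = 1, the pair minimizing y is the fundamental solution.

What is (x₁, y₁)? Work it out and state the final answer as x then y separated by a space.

4620799 414960

d=124: √d = [11; 7,2,1,1,1,…,2,7,22] (ℓ=16, even), read p_15/q_15
i=0: a=11 ⇒ p=11, q=1
i=1: a=7 ⇒ p=78, q=7
i=2: a=2 ⇒ p=167, q=15
i=3: a=1 ⇒ p=245, q=22
i=4: a=1 ⇒ p=412, q=37
…
i=6: a=3 ⇒ p=2383, q=214
i=7: a=1 ⇒ p=3040, q=273
i=8: a=4 ⇒ p=14543, q=1306
i=9: a=1 ⇒ p=17583, q=1579
i=10: a=3 ⇒ p=67292, q=6043
i=11: a=1 ⇒ p=84875, q=7622
…
i=13: a=1 ⇒ p=237042, q=21287
i=14: a=2 ⇒ p=626251, q=56239
i=15: a=7 ⇒ p=4620799, q=414960
→ (4620799, 414960).  Check: 4620799²=21351783398401, 124·414960²=21351783398400, difference 1.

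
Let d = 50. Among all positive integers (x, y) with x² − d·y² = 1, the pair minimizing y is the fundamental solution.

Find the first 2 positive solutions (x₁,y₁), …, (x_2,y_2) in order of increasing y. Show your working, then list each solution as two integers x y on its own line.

99 14
19601 2772

√50 → a₀=7, period (14); ℓ=1 odd so k=1
a_0=7:  p_0=7·1+0=7,  q_0=7·0+1=1
a_1=14:  p_1=14·7+1=99,  q_1=14·1+0=14
fundamental: x₁=99, y₁=14  (since 9801 − 50·196 = 1)
(99+14√50)^2 = 19601 + 2772√50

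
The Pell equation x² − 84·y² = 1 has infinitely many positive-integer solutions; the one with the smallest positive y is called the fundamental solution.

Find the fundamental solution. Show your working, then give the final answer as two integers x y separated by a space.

√84 → a₀=9, period (6,18); ℓ=2 even so k=1
a_0=9:  p_0=9·1+0=9,  q_0=9·0+1=1
a_1=6:  p_1=6·9+1=55,  q_1=6·1+0=6
→ (55, 6).  Check: 55²=3025, 84·6²=3024, difference 1.

55 6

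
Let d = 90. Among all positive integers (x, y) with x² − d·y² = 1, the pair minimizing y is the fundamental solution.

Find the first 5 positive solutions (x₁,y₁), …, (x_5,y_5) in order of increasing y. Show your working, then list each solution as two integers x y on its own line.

19 2
721 76
27379 2886
1039681 109592
39480499 4161610

[9; 2,18] for √90; ℓ=2 ⇒ convergent index 1
step 0: (9, 1)  from 9·(1,0) + (0,1)
step 1: (19, 2)  from 2·(9,1) + (1,0)
fundamental: x₁=19, y₁=2  (since 361 − 90·4 = 1)
(19+2√90)^2 = 721 + 76√90
(19+2√90)^3 = 27379 + 2886√90
(19+2√90)^4 = 1039681 + 109592√90
(19+2√90)^5 = 39480499 + 4161610√90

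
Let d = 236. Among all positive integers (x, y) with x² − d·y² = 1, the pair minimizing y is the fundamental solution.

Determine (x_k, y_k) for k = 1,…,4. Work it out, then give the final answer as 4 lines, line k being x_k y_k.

√236 = [15; 2,1,3,5,1,6,1,5,3,1,2,30, …], period ℓ=12 (even) → k=11
step 0: (15, 1)  from 15·(1,0) + (0,1)
step 1: (31, 2)  from 2·(15,1) + (1,0)
…
step 6: (7251, 472)  from 6·(1060,69) + (891,58)
step 7: (8311, 541)  from 1·(7251,472) + (1060,69)
step 8: (48806, 3177)  from 5·(8311,541) + (7251,472)
step 9: (154729, 10072)  from 3·(48806,3177) + (8311,541)
step 10: (203535, 13249)  from 1·(154729,10072) + (48806,3177)
step 11: (561799, 36570)  from 2·(203535,13249) + (154729,10072)
fundamental: x₁=561799, y₁=36570  (since 315618116401 − 236·1337364900 = 1)
k=2:  x_2 = 561799·561799+236·36570·36570 = 631236232801,  y_2 = 561799·36570+36570·561799 = 41089978860
k=3:  x_3 = 561799·631236232801+236·36570·41089978860 = 709255768702176199,  y_3 = 561799·41089978860+36570·631236232801 = 46168618067101710
k=4:  x_4 = 561799·709255768702176199+236·36570·46168618067101710 = 796918363201596536611201,  y_4 = 561799·46168618067101710+36570·709255768702176199 = 51874966922918257173720

561799 36570
631236232801 41089978860
709255768702176199 46168618067101710
796918363201596536611201 51874966922918257173720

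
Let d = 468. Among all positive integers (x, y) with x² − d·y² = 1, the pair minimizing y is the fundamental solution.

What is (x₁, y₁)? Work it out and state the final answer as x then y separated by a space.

649 30

√468 → a₀=21, period (1,1,1,2,1,1,1,42); ℓ=8 even so k=7
step 0: (21, 1)  from 21·(1,0) + (0,1)
…
step 6: (411, 19)  from 1·(238,11) + (173,8)
step 7: (649, 30)  from 1·(411,19) + (238,11)
fundamental: x₁=649, y₁=30  (since 421201 − 468·900 = 1)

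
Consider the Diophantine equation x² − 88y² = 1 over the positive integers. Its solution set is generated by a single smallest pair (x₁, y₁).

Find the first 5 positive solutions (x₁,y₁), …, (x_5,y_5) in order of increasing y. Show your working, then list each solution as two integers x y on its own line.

√88 = [9; 2,1,1,1,2,18, …], period ℓ=6 (even) → k=5
k=0  a_k=9  p_k/q_k = 9/1
…
k=2  a_k=1  p_k/q_k = 28/3
…
k=4  a_k=1  p_k/q_k = 75/8
k=5  a_k=2  p_k/q_k = 197/21
(x₁, y₁) = (197, 21);  197² − 88·21² = 1 ✓
k=2:  x_2 = 197·197+88·21·21 = 77617,  y_2 = 197·21+21·197 = 8274
k=3:  x_3 = 197·77617+88·21·8274 = 30580901,  y_3 = 197·8274+21·77617 = 3259935
k=4:  x_4 = 197·30580901+88·21·3259935 = 12048797377,  y_4 = 197·3259935+21·30580901 = 1284406116
k=5:  x_5 = 197·12048797377+88·21·1284406116 = 4747195585637,  y_5 = 197·1284406116+21·12048797377 = 506052749769

197 21
77617 8274
30580901 3259935
12048797377 1284406116
4747195585637 506052749769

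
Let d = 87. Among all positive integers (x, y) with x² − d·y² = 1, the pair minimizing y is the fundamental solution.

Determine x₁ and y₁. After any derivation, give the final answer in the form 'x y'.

28 3

√87 = [9; 3,18, …], period ℓ=2 (even) → k=1
step 0: (9, 1)  from 9·(1,0) + (0,1)
step 1: (28, 3)  from 3·(9,1) + (1,0)
→ (28, 3).  Check: 28²=784, 87·3²=783, difference 1.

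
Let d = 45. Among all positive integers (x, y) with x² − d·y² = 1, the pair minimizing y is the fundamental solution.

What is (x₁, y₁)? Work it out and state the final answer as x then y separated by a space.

√45 → a₀=6, period (1,2,2,2,1,12); ℓ=6 even so k=5
i=0: a=6 ⇒ p=6, q=1
i=1: a=1 ⇒ p=7, q=1
…
i=4: a=2 ⇒ p=114, q=17
i=5: a=1 ⇒ p=161, q=24
fundamental: x₁=161, y₁=24  (since 25921 − 45·576 = 1)

161 24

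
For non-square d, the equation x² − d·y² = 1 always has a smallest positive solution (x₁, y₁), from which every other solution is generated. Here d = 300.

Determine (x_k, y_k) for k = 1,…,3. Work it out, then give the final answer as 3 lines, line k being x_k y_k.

1351 78
3650401 210756
9863382151 569462634

√300 = [17; 3,8,3,34, …], period ℓ=4 (even) → k=3
i=0: a=17 ⇒ p=17, q=1
i=1: a=3 ⇒ p=52, q=3
i=2: a=8 ⇒ p=433, q=25
i=3: a=3 ⇒ p=1351, q=78
fundamental: x₁=1351, y₁=78  (since 1825201 − 300·6084 = 1)
(x_2, y_2) = (1351·1351 + 300·78·78, 1351·78 + 78·1351) = (3650401, 210756)
(x_3, y_3) = (1351·3650401 + 300·78·210756, 1351·210756 + 78·3650401) = (9863382151, 569462634)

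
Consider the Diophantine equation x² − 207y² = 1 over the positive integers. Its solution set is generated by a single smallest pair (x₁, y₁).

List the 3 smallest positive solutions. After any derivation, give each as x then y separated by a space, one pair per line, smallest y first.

√207 = [14; 2,1,1,2,1,1,2,28, …], period ℓ=8 (even) → k=7
a_0=14:  p_0=14·1+0=14,  q_0=14·0+1=1
a_1=2:  p_1=2·14+1=29,  q_1=2·1+0=2
a_2=1:  p_2=1·29+14=43,  q_2=1·2+1=3
a_3=1:  p_3=1·43+29=72,  q_3=1·3+2=5
a_4=2:  p_4=2·72+43=187,  q_4=2·5+3=13
a_5=1:  p_5=1·187+72=259,  q_5=1·13+5=18
a_6=1:  p_6=1·259+187=446,  q_6=1·18+13=31
a_7=2:  p_7=2·446+259=1151,  q_7=2·31+18=80
fundamental: x₁=1151, y₁=80  (since 1324801 − 207·6400 = 1)
n=2: (1151,80)∘(1151,80) = (1151·1151+207·80·80, 1151·80+80·1151) = (2649601,184160)
n=3: (2649601,184160)∘(1151,80) = (1151·2649601+207·80·184160, 1151·184160+80·2649601) = (6099380351,423936240)

1151 80
2649601 184160
6099380351 423936240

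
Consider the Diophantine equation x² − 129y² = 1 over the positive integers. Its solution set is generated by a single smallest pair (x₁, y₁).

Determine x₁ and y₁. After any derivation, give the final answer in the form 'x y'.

√129 → a₀=11, period (2,1,3,1,6,1,3,1,2,22); ℓ=10 even so k=9
step 0: (11, 1)  from 11·(1,0) + (0,1)
step 1: (23, 2)  from 2·(11,1) + (1,0)
step 2: (34, 3)  from 1·(23,2) + (11,1)
step 3: (125, 11)  from 3·(34,3) + (23,2)
…
step 6: (1238, 109)  from 1·(1079,95) + (159,14)
step 7: (4793, 422)  from 3·(1238,109) + (1079,95)
step 8: (6031, 531)  from 1·(4793,422) + (1238,109)
step 9: (16855, 1484)  from 2·(6031,531) + (4793,422)
(x₁, y₁) = (16855, 1484);  16855² − 129·1484² = 1 ✓

16855 1484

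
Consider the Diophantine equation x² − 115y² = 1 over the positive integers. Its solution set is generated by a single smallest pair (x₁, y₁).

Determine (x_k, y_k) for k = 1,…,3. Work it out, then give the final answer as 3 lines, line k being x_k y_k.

√115 = [10; 1,2,1,1,1,1,1,2,1,20, …], period ℓ=10 (even) → k=9
step 0: (10, 1)  from 10·(1,0) + (0,1)
…
step 2: (32, 3)  from 2·(11,1) + (10,1)
step 3: (43, 4)  from 1·(32,3) + (11,1)
step 4: (75, 7)  from 1·(43,4) + (32,3)
…
step 6: (193, 18)  from 1·(118,11) + (75,7)
…
step 8: (815, 76)  from 2·(311,29) + (193,18)
step 9: (1126, 105)  from 1·(815,76) + (311,29)
→ (1126, 105).  Check: 1126²=1267876, 115·105²=1267875, difference 1.
(1126+105√115)^2 = 2535751 + 236460√115
(1126+105√115)^3 = 5710510126 + 532507815√115

1126 105
2535751 236460
5710510126 532507815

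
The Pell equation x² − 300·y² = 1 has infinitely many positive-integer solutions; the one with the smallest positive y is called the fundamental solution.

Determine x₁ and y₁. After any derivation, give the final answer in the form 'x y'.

√300 → a₀=17, period (3,8,3,34); ℓ=4 even so k=3
a_0=17:  p_0=17·1+0=17,  q_0=17·0+1=1
a_1=3:  p_1=3·17+1=52,  q_1=3·1+0=3
a_2=8:  p_2=8·52+17=433,  q_2=8·3+1=25
a_3=3:  p_3=3·433+52=1351,  q_3=3·25+3=78
(x₁, y₁) = (1351, 78);  1351² − 300·78² = 1 ✓

1351 78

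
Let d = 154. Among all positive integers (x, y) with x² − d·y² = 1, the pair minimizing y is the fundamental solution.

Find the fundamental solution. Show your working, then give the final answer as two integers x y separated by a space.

√154 → a₀=12, period (2,2,3,1,2,1,3,2,2,24); ℓ=10 even so k=9
step 0: (12, 1)  from 12·(1,0) + (0,1)
…
step 3: (211, 17)  from 3·(62,5) + (25,2)
step 4: (273, 22)  from 1·(211,17) + (62,5)
…
step 7: (3847, 310)  from 3·(1030,83) + (757,61)
step 8: (8724, 703)  from 2·(3847,310) + (1030,83)
step 9: (21295, 1716)  from 2·(8724,703) + (3847,310)
(x₁, y₁) = (21295, 1716);  21295² − 154·1716² = 1 ✓

21295 1716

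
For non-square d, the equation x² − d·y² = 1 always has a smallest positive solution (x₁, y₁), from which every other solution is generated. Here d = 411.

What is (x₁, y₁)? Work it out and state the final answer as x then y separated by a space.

√411 → a₀=20, period (3,1,1,1,19,1,1,1,3,40); ℓ=10 even so k=9
i=0: a=20 ⇒ p=20, q=1
…
i=3: a=1 ⇒ p=142, q=7
i=4: a=1 ⇒ p=223, q=11
…
i=7: a=1 ⇒ p=8981, q=443
i=8: a=1 ⇒ p=13583, q=670
i=9: a=3 ⇒ p=49730, q=2453
→ (49730, 2453).  Check: 49730²=2473072900, 411·2453²=2473072899, difference 1.

49730 2453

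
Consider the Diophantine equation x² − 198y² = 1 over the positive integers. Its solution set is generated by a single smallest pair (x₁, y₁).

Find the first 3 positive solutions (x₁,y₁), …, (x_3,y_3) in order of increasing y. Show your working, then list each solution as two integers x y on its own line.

197 14
77617 5516
30580901 2173290

[14; 14,28] for √198; ℓ=2 ⇒ convergent index 1
a_0=14:  p_0=14·1+0=14,  q_0=14·0+1=1
a_1=14:  p_1=14·14+1=197,  q_1=14·1+0=14
(x₁, y₁) = (197, 14);  197² − 198·14² = 1 ✓
n=2: (197,14)∘(197,14) = (197·197+198·14·14, 197·14+14·197) = (77617,5516)
n=3: (77617,5516)∘(197,14) = (197·77617+198·14·5516, 197·5516+14·77617) = (30580901,2173290)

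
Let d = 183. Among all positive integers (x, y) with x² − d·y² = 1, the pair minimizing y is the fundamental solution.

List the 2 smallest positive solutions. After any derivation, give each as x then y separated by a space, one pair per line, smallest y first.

d=183: √d = [13; 1,1,8,1,1,26] (ℓ=6, even), read p_5/q_5
i=0: a=13 ⇒ p=13, q=1
…
i=4: a=1 ⇒ p=257, q=19
i=5: a=1 ⇒ p=487, q=36
(x₁, y₁) = (487, 36);  487² − 183·36² = 1 ✓
(487+36√183)^2 = 474337 + 35064√183

487 36
474337 35064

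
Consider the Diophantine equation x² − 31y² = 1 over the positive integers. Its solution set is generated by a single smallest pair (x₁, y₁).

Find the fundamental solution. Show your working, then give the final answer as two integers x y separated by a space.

1520 273

[5; 1,1,3,5,3,1,1,10] for √31; ℓ=8 ⇒ convergent index 7
a_0=5:  p_0=5·1+0=5,  q_0=5·0+1=1
a_1=1:  p_1=1·5+1=6,  q_1=1·1+0=1
a_2=1:  p_2=1·6+5=11,  q_2=1·1+1=2
…
a_4=5:  p_4=5·39+11=206,  q_4=5·7+2=37
a_5=3:  p_5=3·206+39=657,  q_5=3·37+7=118
a_6=1:  p_6=1·657+206=863,  q_6=1·118+37=155
a_7=1:  p_7=1·863+657=1520,  q_7=1·155+118=273
→ (1520, 273).  Check: 1520²=2310400, 31·273²=2310399, difference 1.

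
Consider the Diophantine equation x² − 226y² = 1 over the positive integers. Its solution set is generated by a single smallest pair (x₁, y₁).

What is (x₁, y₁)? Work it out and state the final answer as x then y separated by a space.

d=226: √d = [15; 30] (ℓ=1, odd), read p_1/q_1
k=0  a_k=15  p_k/q_k = 15/1
k=1  a_k=30  p_k/q_k = 451/30
fundamental: x₁=451, y₁=30  (since 203401 − 226·900 = 1)

451 30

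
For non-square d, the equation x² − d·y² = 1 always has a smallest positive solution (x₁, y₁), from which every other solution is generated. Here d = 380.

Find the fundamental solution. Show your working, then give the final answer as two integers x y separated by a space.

39 2

√380 → a₀=19, period (2,38); ℓ=2 even so k=1
k=0  a_k=19  p_k/q_k = 19/1
k=1  a_k=2  p_k/q_k = 39/2
fundamental: x₁=39, y₁=2  (since 1521 − 380·4 = 1)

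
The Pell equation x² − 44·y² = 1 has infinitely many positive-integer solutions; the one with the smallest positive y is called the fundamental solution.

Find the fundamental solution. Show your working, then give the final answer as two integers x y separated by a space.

d=44: √d = [6; 1,1,1,2,1,1,1,12] (ℓ=8, even), read p_7/q_7
i=0: a=6 ⇒ p=6, q=1
…
i=2: a=1 ⇒ p=13, q=2
i=3: a=1 ⇒ p=20, q=3
i=4: a=2 ⇒ p=53, q=8
…
i=6: a=1 ⇒ p=126, q=19
i=7: a=1 ⇒ p=199, q=30
fundamental: x₁=199, y₁=30  (since 39601 − 44·900 = 1)

199 30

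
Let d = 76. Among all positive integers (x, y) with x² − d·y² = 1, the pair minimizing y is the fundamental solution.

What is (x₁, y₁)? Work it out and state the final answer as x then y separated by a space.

√76 = [8; 1,2,1,1,5,4,5,1,1,2,1,16, …], period ℓ=12 (even) → k=11
i=0: a=8 ⇒ p=8, q=1
…
i=2: a=2 ⇒ p=26, q=3
i=3: a=1 ⇒ p=35, q=4
i=4: a=1 ⇒ p=61, q=7
…
i=7: a=5 ⇒ p=7445, q=854
i=8: a=1 ⇒ p=8866, q=1017
i=9: a=1 ⇒ p=16311, q=1871
i=10: a=2 ⇒ p=41488, q=4759
i=11: a=1 ⇒ p=57799, q=6630
→ (57799, 6630).  Check: 57799²=3340724401, 76·6630²=3340724400, difference 1.

57799 6630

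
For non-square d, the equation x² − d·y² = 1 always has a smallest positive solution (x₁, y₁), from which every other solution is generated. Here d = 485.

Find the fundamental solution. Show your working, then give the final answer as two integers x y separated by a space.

969 44

√485 → a₀=22, period (44); ℓ=1 odd so k=1
a_0=22:  p_0=22·1+0=22,  q_0=22·0+1=1
a_1=44:  p_1=44·22+1=969,  q_1=44·1+0=44
(x₁, y₁) = (969, 44);  969² − 485·44² = 1 ✓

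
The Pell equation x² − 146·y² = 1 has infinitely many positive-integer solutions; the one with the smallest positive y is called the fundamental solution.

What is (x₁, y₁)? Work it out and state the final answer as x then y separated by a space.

[12; 12,24] for √146; ℓ=2 ⇒ convergent index 1
a_0=12:  p_0=12·1+0=12,  q_0=12·0+1=1
a_1=12:  p_1=12·12+1=145,  q_1=12·1+0=12
fundamental: x₁=145, y₁=12  (since 21025 − 146·144 = 1)

145 12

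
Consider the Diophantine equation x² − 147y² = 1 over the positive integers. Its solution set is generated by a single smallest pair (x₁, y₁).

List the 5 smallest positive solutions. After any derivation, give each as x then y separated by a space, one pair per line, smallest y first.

97 8
18817 1552
3650401 301080
708158977 58407968
137379191137 11330844712

d=147: √d = [12; 8,24] (ℓ=2, even), read p_1/q_1
i=0: a=12 ⇒ p=12, q=1
i=1: a=8 ⇒ p=97, q=8
→ (97, 8).  Check: 97²=9409, 147·8²=9408, difference 1.
(x_2, y_2) = (97·97 + 147·8·8, 97·8 + 8·97) = (18817, 1552)
(x_3, y_3) = (97·18817 + 147·8·1552, 97·1552 + 8·18817) = (3650401, 301080)
(x_4, y_4) = (97·3650401 + 147·8·301080, 97·301080 + 8·3650401) = (708158977, 58407968)
(x_5, y_5) = (97·708158977 + 147·8·58407968, 97·58407968 + 8·708158977) = (137379191137, 11330844712)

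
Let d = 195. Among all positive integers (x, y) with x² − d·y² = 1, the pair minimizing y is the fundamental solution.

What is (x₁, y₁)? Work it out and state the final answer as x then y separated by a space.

√195 = [13; 1,26, …], period ℓ=2 (even) → k=1
k=0  a_k=13  p_k/q_k = 13/1
k=1  a_k=1  p_k/q_k = 14/1
fundamental: x₁=14, y₁=1  (since 196 − 195·1 = 1)

14 1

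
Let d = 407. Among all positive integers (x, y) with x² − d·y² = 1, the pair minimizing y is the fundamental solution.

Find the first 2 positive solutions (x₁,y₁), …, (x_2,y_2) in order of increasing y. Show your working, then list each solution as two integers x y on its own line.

2663 132
14183137 703032

√407 = [20; 5,1,2,1,5,40, …], period ℓ=6 (even) → k=5
i=0: a=20 ⇒ p=20, q=1
…
i=2: a=1 ⇒ p=121, q=6
…
i=4: a=1 ⇒ p=464, q=23
i=5: a=5 ⇒ p=2663, q=132
→ (2663, 132).  Check: 2663²=7091569, 407·132²=7091568, difference 1.
k=2:  x_2 = 2663·2663+407·132·132 = 14183137,  y_2 = 2663·132+132·2663 = 703032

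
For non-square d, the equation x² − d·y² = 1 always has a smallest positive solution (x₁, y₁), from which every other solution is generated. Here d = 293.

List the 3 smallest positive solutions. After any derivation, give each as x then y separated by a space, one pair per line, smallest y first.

d=293: √d = [17; 8,1,1,8,34] (ℓ=5, odd), read p_9/q_9
a_0=17:  p_0=17·1+0=17,  q_0=17·0+1=1
…
a_4=8:  p_4=8·291+154=2482,  q_4=8·17+9=145
a_5=34:  p_5=34·2482+291=84679,  q_5=34·145+17=4947
…
a_8=1:  p_8=1·764593+679914=1444507,  q_8=1·44668+39721=84389
a_9=8:  p_9=8·1444507+764593=12320649,  q_9=8·84389+44668=719780
fundamental: x₁=12320649, y₁=719780  (since 151798391781201 − 293·518083248400 = 1)
k=2:  x_2 = 12320649·12320649+293·719780·719780 = 303596783562401,  y_2 = 12320649·719780+719780·12320649 = 17736313474440
k=3:  x_3 = 12320649·303596783562401+293·719780·17736313474440 = 7481018815602612315849,  y_3 = 12320649·17736313474440+719780·303596783562401 = 437045785745090703340

12320649 719780
303596783562401 17736313474440
7481018815602612315849 437045785745090703340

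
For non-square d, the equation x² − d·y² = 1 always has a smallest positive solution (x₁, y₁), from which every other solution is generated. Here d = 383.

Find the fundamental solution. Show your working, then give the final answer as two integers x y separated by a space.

18768 959

√383 → a₀=19, period (1,1,3,19,3,1,1,38); ℓ=8 even so k=7
step 0: (19, 1)  from 19·(1,0) + (0,1)
…
step 5: (8063, 412)  from 3·(2642,135) + (137,7)
step 6: (10705, 547)  from 1·(8063,412) + (2642,135)
step 7: (18768, 959)  from 1·(10705,547) + (8063,412)
(x₁, y₁) = (18768, 959);  18768² − 383·959² = 1 ✓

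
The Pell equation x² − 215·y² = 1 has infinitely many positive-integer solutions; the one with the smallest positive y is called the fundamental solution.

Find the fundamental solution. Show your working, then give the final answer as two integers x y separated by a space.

√215 = [14; 1,1,1,28, …], period ℓ=4 (even) → k=3
a_0=14:  p_0=14·1+0=14,  q_0=14·0+1=1
a_1=1:  p_1=1·14+1=15,  q_1=1·1+0=1
a_2=1:  p_2=1·15+14=29,  q_2=1·1+1=2
a_3=1:  p_3=1·29+15=44,  q_3=1·2+1=3
(x₁, y₁) = (44, 3);  44² − 215·3² = 1 ✓

44 3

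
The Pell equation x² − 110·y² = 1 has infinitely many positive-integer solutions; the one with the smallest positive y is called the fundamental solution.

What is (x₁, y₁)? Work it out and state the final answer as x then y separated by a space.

21 2

[10; 2,20] for √110; ℓ=2 ⇒ convergent index 1
k=0  a_k=10  p_k/q_k = 10/1
k=1  a_k=2  p_k/q_k = 21/2
(x₁, y₁) = (21, 2);  21² − 110·2² = 1 ✓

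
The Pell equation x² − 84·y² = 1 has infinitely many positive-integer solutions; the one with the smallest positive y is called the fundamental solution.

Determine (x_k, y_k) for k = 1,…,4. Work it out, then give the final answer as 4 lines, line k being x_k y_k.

√84 = [9; 6,18, …], period ℓ=2 (even) → k=1
step 0: (9, 1)  from 9·(1,0) + (0,1)
step 1: (55, 6)  from 6·(9,1) + (1,0)
→ (55, 6).  Check: 55²=3025, 84·6²=3024, difference 1.
n=2: (55,6)∘(55,6) = (55·55+84·6·6, 55·6+6·55) = (6049,660)
n=3: (6049,660)∘(55,6) = (55·6049+84·6·660, 55·660+6·6049) = (665335,72594)
n=4: (665335,72594)∘(55,6) = (55·665335+84·6·72594, 55·72594+6·665335) = (73180801,7984680)

55 6
6049 660
665335 72594
73180801 7984680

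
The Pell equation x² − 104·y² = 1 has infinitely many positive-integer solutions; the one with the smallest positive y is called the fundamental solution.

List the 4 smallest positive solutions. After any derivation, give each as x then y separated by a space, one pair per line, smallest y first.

51 5
5201 510
530451 52015
54100801 5305020

d=104: √d = [10; 5,20] (ℓ=2, even), read p_1/q_1
a_0=10:  p_0=10·1+0=10,  q_0=10·0+1=1
a_1=5:  p_1=5·10+1=51,  q_1=5·1+0=5
fundamental: x₁=51, y₁=5  (since 2601 − 104·25 = 1)
n=2: (51,5)∘(51,5) = (51·51+104·5·5, 51·5+5·51) = (5201,510)
n=3: (5201,510)∘(51,5) = (51·5201+104·5·510, 51·510+5·5201) = (530451,52015)
n=4: (530451,52015)∘(51,5) = (51·530451+104·5·52015, 51·52015+5·530451) = (54100801,5305020)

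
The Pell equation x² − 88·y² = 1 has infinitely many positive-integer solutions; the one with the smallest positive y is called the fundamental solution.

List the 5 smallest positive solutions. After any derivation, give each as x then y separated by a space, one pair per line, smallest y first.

√88 → a₀=9, period (2,1,1,1,2,18); ℓ=6 even so k=5
a_0=9:  p_0=9·1+0=9,  q_0=9·0+1=1
a_1=2:  p_1=2·9+1=19,  q_1=2·1+0=2
a_2=1:  p_2=1·19+9=28,  q_2=1·2+1=3
…
a_4=1:  p_4=1·47+28=75,  q_4=1·5+3=8
a_5=2:  p_5=2·75+47=197,  q_5=2·8+5=21
fundamental: x₁=197, y₁=21  (since 38809 − 88·441 = 1)
n=2: (197,21)∘(197,21) = (197·197+88·21·21, 197·21+21·197) = (77617,8274)
n=3: (77617,8274)∘(197,21) = (197·77617+88·21·8274, 197·8274+21·77617) = (30580901,3259935)
n=4: (30580901,3259935)∘(197,21) = (197·30580901+88·21·3259935, 197·3259935+21·30580901) = (12048797377,1284406116)
n=5: (12048797377,1284406116)∘(197,21) = (197·12048797377+88·21·1284406116, 197·1284406116+21·12048797377) = (4747195585637,506052749769)

197 21
77617 8274
30580901 3259935
12048797377 1284406116
4747195585637 506052749769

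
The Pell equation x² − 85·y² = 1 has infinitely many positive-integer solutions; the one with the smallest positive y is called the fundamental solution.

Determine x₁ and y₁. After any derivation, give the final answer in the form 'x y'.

285769 30996

√85 → a₀=9, period (4,1,1,4,18); ℓ=5 odd so k=9
a_0=9:  p_0=9·1+0=9,  q_0=9·0+1=1
a_1=4:  p_1=4·9+1=37,  q_1=4·1+0=4
a_2=1:  p_2=1·37+9=46,  q_2=1·4+1=5
a_3=1:  p_3=1·46+37=83,  q_3=1·5+4=9
a_4=4:  p_4=4·83+46=378,  q_4=4·9+5=41
a_5=18:  p_5=18·378+83=6887,  q_5=18·41+9=747
a_6=4:  p_6=4·6887+378=27926,  q_6=4·747+41=3029
a_7=1:  p_7=1·27926+6887=34813,  q_7=1·3029+747=3776
a_8=1:  p_8=1·34813+27926=62739,  q_8=1·3776+3029=6805
a_9=4:  p_9=4·62739+34813=285769,  q_9=4·6805+3776=30996
→ (285769, 30996).  Check: 285769²=81663921361, 85·30996²=81663921360, difference 1.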